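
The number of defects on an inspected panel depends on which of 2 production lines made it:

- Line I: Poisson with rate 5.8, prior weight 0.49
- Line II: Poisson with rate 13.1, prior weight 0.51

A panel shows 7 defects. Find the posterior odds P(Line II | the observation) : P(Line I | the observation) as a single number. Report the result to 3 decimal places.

0.211

Since P(k|x) ∝ π_k f_k(x), the posterior odds are π_i f_i(x) / (π_j f_j(x)).
Evaluate each component's likelihood at the observed value:
  f_I = 0.132635
  f_II = 0.0268665
0.0137019 / 0.064991 ≈ 0.211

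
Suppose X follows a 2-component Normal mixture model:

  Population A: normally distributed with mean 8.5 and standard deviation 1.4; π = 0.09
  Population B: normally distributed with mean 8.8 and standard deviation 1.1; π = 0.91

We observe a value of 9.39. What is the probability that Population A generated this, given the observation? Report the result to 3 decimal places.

Posterior ∝ prior × likelihood, so P(k | x) ∝ π_k f_k(x); normalise over all components.
Evaluate each component's likelihood at the observed value:
  p_A = 0.232823
  p_B = 0.314085
Weight by the priors:
  π_A·p_A = 0.09 × 0.232823 = 0.0209541
  π_B·p_B = 0.91 × 0.314085 = 0.285817
Normaliser: 0.0209541 + 0.285817 = 0.306771
So the posterior for Population A is 0.0209541 / 0.306771 ≈ 0.068.

0.068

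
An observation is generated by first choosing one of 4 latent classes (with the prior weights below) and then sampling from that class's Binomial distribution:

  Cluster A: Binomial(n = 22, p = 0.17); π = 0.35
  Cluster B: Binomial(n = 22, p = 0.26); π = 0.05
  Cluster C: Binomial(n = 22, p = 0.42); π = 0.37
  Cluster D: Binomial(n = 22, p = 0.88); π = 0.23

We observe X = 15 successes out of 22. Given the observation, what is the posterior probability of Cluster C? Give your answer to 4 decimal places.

The responsibility of component k is π_k f_k(x) divided by Σ_j π_j f_j(x).
Evaluate each component's likelihood at the observed value:
  L_A = 1.3247e-07
  L_B = 3.47583e-05
  L_C = 0.00840566
  L_D = 0.00898143
Unnormalised posteriors:
  π_A·L_A = 0.35 × 1.3247e-07 = 4.63644e-08
  π_B·L_B = 0.05 × 3.47583e-05 = 1.73792e-06
  π_C·L_C = 0.37 × 0.00840566 = 0.00311009
  π_D·L_D = 0.23 × 0.00898143 = 0.00206573
Sum: 4.63644e-08 + 1.73792e-06 + 0.00311009 + 0.00206573 = 0.00517761
Responsibility of Cluster C: 0.00311009 / 0.00517761 ≈ 0.6007

0.6007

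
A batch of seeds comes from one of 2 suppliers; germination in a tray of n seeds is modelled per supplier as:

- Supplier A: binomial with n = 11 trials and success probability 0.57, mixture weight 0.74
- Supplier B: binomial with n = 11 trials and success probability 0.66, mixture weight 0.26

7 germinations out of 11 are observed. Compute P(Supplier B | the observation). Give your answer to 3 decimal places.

Posterior ∝ prior × likelihood, so P(k | x) ∝ π_k f_k(x); normalise over all components.
Binomial probabilities:
  p_A = 0.220552
  p_B = 0.240568
Multiply by the mixture weights:
  π_A·p_A = 0.74 × 0.220552 = 0.163209
  π_B·p_B = 0.26 × 0.240568 = 0.0625476
Normaliser: 0.163209 + 0.0625476 = 0.225756
P(Supplier B | data) ≈ 0.277

0.277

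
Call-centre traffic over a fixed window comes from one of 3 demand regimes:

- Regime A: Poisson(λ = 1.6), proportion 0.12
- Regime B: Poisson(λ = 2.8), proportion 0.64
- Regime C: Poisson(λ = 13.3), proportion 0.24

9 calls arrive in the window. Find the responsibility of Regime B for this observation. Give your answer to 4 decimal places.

Posterior ∝ prior × likelihood, so P(k | x) ∝ π_k f_k(x); normalise over all components.
Evaluate each component's likelihood at the observed value:
  p_A = e^(−1.6)·1.6^9/9! = 3.82336e-05
  p_B = e^(−2.8)·2.8^9/9! = 0.0017727
  p_C = e^(−13.3)·13.3^9/9! = 0.0600876
Weight by the priors:
  π_A·p_A = 0.12 × 3.82336e-05 = 4.58804e-06
  π_B·p_B = 0.64 × 0.0017727 = 0.00113453
  π_C·p_C = 0.24 × 0.0600876 = 0.014421
Sum: 4.58804e-06 + 0.00113453 + 0.014421 = 0.0155601
P(Regime B | x) = 0.00113453 / 0.0155601 ≈ 0.0729

0.0729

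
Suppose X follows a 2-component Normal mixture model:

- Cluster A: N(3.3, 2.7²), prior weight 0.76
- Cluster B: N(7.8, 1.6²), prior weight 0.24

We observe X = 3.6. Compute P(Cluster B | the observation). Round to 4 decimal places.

Apply Bayes' rule: the posterior for each component is proportional to its prior times its likelihood at x.
Normal densities:
  L_A = 0.146847
  L_B = 0.00795261
Weight by the priors:
  π_A·L_A = 0.76 × 0.146847 = 0.111604
  π_B·L_B = 0.24 × 0.00795261 = 0.00190863
Sum: 0.111604 + 0.00190863 = 0.113512
Responsibility of Cluster B: 0.00190863 / 0.113512 ≈ 0.0168

0.0168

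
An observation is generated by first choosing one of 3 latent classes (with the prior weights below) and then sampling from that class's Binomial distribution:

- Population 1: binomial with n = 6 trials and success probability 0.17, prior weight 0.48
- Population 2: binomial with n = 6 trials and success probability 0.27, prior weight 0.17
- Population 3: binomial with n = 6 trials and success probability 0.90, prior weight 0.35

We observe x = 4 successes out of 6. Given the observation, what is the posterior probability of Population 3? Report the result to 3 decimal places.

By Bayes' theorem, P(k | x) = w_k f_k(x) / Σ_j w_j f_j(x).
Evaluate each component's likelihood at the observed value:
  p_1 = 0.00863064
  p_2 = 0.0424807
  p_3 = 0.098415
Weight by the priors:
  w_1·p_1 = 0.48 × 0.00863064 = 0.00414271
  w_2·p_2 = 0.17 × 0.0424807 = 0.00722173
  w_3·p_3 = 0.35 × 0.098415 = 0.0344452
Marginal: 0.00414271 + 0.00722173 + 0.0344452 = 0.0458097
So the posterior for Population 3 is 0.0344452 / 0.0458097 ≈ 0.752.

0.752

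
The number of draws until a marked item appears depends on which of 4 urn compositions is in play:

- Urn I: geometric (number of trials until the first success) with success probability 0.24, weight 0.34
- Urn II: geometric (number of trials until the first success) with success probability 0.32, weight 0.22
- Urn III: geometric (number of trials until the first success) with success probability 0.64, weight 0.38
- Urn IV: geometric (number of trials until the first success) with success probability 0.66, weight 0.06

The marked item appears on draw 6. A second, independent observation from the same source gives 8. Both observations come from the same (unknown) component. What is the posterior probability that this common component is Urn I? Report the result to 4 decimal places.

0.7669

The responsibility of component k is w_k f_k(x) divided by Σ_j w_j f_j(x).
Since both observations come from the same component, the likelihood for component k is f_k(x₁)·f_k(x₂).
  f_I = [0.0608526] × [0.0351485] = 0.00213888
  f_II = [0.0465259] × [0.0215136] = 0.00100094
  f_III = [0.00386984] × [0.000501531] = 1.94084e-06
  f_IV = [0.00299874] × [0.000346654] = 1.03952e-06
Unnormalised posteriors:
  w_I·f_I = 0.34 × 0.00213888 = 0.000727218
  w_II·f_II = 0.22 × 0.00100094 = 0.000220206
  w_III·f_III = 0.38 × 1.94084e-06 = 7.3752e-07
  w_IV·f_IV = 0.06 × 1.03952e-06 = 6.23715e-08
Denominator: 0.000727218 + 0.000220206 + 7.3752e-07 + 6.23715e-08 = 0.000948224
Responsibility of Urn I: 0.000727218 / 0.000948224 ≈ 0.7669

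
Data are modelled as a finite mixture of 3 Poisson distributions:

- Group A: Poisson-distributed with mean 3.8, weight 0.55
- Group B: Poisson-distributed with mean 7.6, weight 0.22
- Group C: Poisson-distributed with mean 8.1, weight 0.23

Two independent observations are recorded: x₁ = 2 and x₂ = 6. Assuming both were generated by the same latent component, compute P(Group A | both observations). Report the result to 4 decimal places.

0.9225

Apply Bayes' rule: the posterior for each component is proportional to its prior times its likelihood at x.
Since both observations come from the same component, the likelihood for component k is f_k(x₁)·f_k(x₂).
  L_A = [0.161517] × [0.0935513] = 0.0151101
  L_B = [0.014453] × [0.13394] = 0.00193584
  L_C = [0.0099576] × [0.119067] = 0.00118562
Prior × likelihood for each component:
  π_A·L_A = 0.55 × 0.0151101 = 0.00831057
  π_B·L_B = 0.22 × 0.00193584 = 0.000425885
  π_C·L_C = 0.23 × 0.00118562 = 0.000272694
Denominator: 0.00831057 + 0.000425885 + 0.000272694 = 0.00900915
P(Group A | x) = 0.00831057 / 0.00900915 ≈ 0.9225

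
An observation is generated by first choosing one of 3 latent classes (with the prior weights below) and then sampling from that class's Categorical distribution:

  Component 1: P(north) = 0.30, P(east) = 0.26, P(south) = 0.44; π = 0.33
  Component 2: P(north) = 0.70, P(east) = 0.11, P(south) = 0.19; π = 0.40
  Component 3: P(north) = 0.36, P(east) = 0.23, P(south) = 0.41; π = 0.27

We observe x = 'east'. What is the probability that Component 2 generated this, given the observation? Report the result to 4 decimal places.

Apply Bayes' rule: the posterior for each component is proportional to its prior times its likelihood at x.
Component likelihoods at x = 'east':
  f_1 = P(east | comp) = 0.26
  f_2 = P(east | comp) = 0.11
  f_3 = P(east | comp) = 0.23
Unnormalised posteriors:
  π_1·f_1 = 0.33 × 0.26 = 0.0858
  π_2·f_2 = 0.40 × 0.11 = 0.044
  π_3·f_3 = 0.27 × 0.23 = 0.0621
Sum: 0.0858 + 0.044 + 0.0621 = 0.1919
So the posterior for Component 2 is 0.044 / 0.1919 ≈ 0.2293.

0.2293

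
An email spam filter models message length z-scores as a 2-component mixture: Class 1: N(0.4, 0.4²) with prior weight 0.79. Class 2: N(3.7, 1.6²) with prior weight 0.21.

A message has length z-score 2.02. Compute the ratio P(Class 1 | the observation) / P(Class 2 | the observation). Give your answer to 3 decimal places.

Posterior odds = (w_i f_i(x)) / (w_j f_j(x)); the normalising sum cancels.
Evaluate each component's likelihood at the observed value:
  L_1 = (1/(0.4·√(2π)))·exp(−(2.02−0.4)²/(2·0.4²)) = 0.997356·exp(-8.20125) = 0.000273585
  L_2 = (1/(1.6·√(2π)))·exp(−(2.02−3.7)²/(2·1.6²)) = 0.249339·exp(-0.55125) = 0.143676
0.000216132 / 0.030172 ≈ 0.007

0.007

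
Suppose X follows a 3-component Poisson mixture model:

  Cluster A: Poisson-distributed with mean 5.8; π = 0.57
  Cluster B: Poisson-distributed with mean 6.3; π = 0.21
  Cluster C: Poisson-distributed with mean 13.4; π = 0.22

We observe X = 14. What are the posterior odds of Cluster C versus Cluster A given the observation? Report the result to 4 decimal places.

23.8443

The posterior odds equal the prior odds times the likelihood ratio: (π_i/π_j)·(f_i(x)/f_j(x)).
Evaluate each component's likelihood at the observed value:
  L_A = e^(−5.8)·5.8^14/14! = 0.00169307
  L_B = e^(−6.3)·6.3^14/14! = 0.00326817
  L_C = e^(−13.4)·13.4^14/14! = 0.104595
Odds = (0.22/0.57) × (0.104595/0.00169307) = 0.385965 × 61.7785 ≈ 23.8443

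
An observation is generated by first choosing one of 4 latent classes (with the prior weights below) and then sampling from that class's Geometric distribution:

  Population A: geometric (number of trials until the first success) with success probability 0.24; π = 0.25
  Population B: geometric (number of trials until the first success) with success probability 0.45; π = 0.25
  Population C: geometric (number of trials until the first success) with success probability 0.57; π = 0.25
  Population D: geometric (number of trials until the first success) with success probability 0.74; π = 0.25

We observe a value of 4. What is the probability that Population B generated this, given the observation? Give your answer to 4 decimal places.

The responsibility of component k is π_k f_k(x) divided by Σ_j π_j f_j(x).
Component likelihoods at x = 4:
  f_A = 0.24·(1−0.24)^3 = 0.24·0.438976 = 0.105354
  f_B = 0.45·(1−0.45)^3 = 0.45·0.166375 = 0.0748688
  f_C = 0.57·(1−0.57)^3 = 0.57·0.079507 = 0.045319
  f_D = 0.74·(1−0.74)^3 = 0.74·0.017576 = 0.0130062
Unnormalised posteriors:
  π_A·f_A = 0.25 × 0.105354 = 0.0263386
  π_B·f_B = 0.25 × 0.0748688 = 0.0187172
  π_C·f_C = 0.25 × 0.045319 = 0.0113297
  π_D·f_D = 0.25 × 0.0130062 = 0.00325156
Normaliser: 0.0263386 + 0.0187172 + 0.0113297 + 0.00325156 = 0.0596371
P(Population B | 4) ≈ 0.3139

0.3139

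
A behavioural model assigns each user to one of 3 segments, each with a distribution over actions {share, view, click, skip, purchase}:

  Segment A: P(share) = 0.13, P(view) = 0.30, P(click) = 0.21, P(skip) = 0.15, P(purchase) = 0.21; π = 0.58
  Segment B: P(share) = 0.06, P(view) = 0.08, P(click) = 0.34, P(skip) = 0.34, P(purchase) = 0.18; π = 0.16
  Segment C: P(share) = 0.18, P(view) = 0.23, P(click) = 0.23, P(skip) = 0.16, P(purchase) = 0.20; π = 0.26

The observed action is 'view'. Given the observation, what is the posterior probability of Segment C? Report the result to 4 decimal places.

0.2425

By Bayes' theorem, P(k | x) = w_k f_k(x) / Σ_j w_j f_j(x).
Component likelihoods at x = 'view':
  L_A = 0.3
  L_B = 0.08
  L_C = 0.23
Unnormalised posteriors:
  w_A·L_A = 0.58 × 0.3 = 0.174
  w_B·L_B = 0.16 × 0.08 = 0.0128
  w_C·L_C = 0.26 × 0.23 = 0.0598
Sum: 0.174 + 0.0128 + 0.0598 = 0.2466
P(Segment C | x) ≈ 0.2425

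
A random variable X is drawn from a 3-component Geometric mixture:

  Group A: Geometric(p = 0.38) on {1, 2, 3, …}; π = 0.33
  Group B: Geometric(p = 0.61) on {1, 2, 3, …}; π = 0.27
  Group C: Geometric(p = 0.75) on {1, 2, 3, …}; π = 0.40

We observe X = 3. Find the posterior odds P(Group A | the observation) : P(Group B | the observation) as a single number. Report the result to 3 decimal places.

The posterior odds equal the prior odds times the likelihood ratio: (π_i/π_j)·(f_i(x)/f_j(x)).
Evaluate each component's likelihood at the observed value:
  L_A = 0.146072
  L_B = 0.092781
  L_C = 0.046875
Odds = (0.33/0.27) × (0.146072/0.092781) = 1.22222 × 1.57437 ≈ 1.924

1.924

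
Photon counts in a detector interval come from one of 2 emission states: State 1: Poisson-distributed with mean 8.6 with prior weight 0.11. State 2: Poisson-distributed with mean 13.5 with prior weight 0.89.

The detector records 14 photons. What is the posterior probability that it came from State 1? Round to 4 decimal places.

0.0292

Apply Bayes' rule: the posterior for each component is proportional to its prior times its likelihood at x.
Poisson probabilities:
  p_1 = e^(−8.6)·8.6^14/14! = 0.0255645
  p_2 = e^(−13.5)·13.5^14/14! = 0.105024
Weight by the priors:
  π_1·p_1 = 0.11 × 0.0255645 = 0.0028121
  π_2·p_2 = 0.89 × 0.105024 = 0.0934714
Normaliser: 0.0028121 + 0.0934714 = 0.0962835
P(State 1 | data) ≈ 0.0292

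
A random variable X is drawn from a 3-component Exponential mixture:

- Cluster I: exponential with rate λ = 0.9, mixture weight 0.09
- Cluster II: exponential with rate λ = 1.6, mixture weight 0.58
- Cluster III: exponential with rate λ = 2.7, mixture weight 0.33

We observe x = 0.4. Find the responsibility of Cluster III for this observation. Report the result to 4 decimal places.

0.3566

P(component k | x) = π_k·f_k(x) / marginal(x), where marginal(x) = Σ_j π_j·f_j(x).
Exponential densities:
  p_I = 0.9·e^(−0.9·0.4) = 0.9·e^(−0.3600) = 0.627909
  p_II = 1.6·e^(−1.6·0.4) = 1.6·e^(−0.6400) = 0.843668
  p_III = 2.7·e^(−2.7·0.4) = 2.7·e^(−1.0800) = 0.916908
Unnormalised posteriors:
  π_I·p_I = 0.09 × 0.627909 = 0.0565118
  π_II·p_II = 0.58 × 0.843668 = 0.489327
  π_III·p_III = 0.33 × 0.916908 = 0.30258
Normaliser: 0.0565118 + 0.489327 + 0.30258 = 0.848419
So the posterior for Cluster III is 0.30258 / 0.848419 ≈ 0.3566.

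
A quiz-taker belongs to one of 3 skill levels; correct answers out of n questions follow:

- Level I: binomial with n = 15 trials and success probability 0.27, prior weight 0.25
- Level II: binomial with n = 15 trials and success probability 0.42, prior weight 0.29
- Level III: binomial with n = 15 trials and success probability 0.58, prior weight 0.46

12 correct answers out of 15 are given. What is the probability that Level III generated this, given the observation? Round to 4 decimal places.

The responsibility of component k is w_k f_k(x) divided by Σ_j w_j f_j(x).
Binomial probabilities:
  p_I = 2.65672e-05
  p_II = 0.00267477
  p_III = 0.0488534
Weight by the priors:
  w_I·p_I = 0.25 × 2.65672e-05 = 6.64179e-06
  w_II·p_II = 0.29 × 0.00267477 = 0.000775684
  w_III·p_III = 0.46 × 0.0488534 = 0.0224726
Normaliser: 6.64179e-06 + 0.000775684 + 0.0224726 = 0.0232549
Responsibility of Level III: 0.0224726 / 0.0232549 ≈ 0.9664

0.9664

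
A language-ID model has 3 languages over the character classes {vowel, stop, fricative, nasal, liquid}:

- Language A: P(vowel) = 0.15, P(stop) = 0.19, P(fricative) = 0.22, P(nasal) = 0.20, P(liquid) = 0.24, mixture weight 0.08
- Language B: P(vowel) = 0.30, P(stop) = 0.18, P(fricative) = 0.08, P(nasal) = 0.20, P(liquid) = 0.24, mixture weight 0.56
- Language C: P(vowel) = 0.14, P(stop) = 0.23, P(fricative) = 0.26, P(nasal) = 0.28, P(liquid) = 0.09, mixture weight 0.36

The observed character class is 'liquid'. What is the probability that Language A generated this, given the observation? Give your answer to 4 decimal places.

P(component k | x) = P(Z=k)·f_k(x) / marginal(x), where marginal(x) = Σ_j P(Z=j)·f_j(x).
Component likelihoods at x = 'liquid':
  p_A = P(liquid | comp) = 0.24
  p_B = P(liquid | comp) = 0.24
  p_C = P(liquid | comp) = 0.09
Prior × likelihood for each component:
  P(Z=A)·p_A = 0.08 × 0.24 = 0.0192
  P(Z=B)·p_B = 0.56 × 0.24 = 0.1344
  P(Z=C)·p_C = 0.36 × 0.09 = 0.0324
Evidence: 0.0192 + 0.1344 + 0.0324 = 0.186
Responsibility of Language A: 0.0192 / 0.186 ≈ 0.1032

0.1032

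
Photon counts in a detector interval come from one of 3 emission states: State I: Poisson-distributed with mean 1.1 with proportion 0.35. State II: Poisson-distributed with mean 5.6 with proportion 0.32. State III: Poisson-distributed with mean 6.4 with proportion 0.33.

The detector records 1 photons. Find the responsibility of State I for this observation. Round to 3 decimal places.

0.927

P(component k | x) = w_k·f_k(x) / marginal(x), where marginal(x) = Σ_j w_j·f_j(x).
Evaluate each component's likelihood at the observed value:
  p_I = e^(−1.1)·1.1^1/1! = 0.366158
  p_II = e^(−5.6)·5.6^1/1! = 0.020708
  p_III = e^(−6.4)·6.4^1/1! = 0.010634
Weight by the priors:
  w_I·p_I = 0.35 × 0.366158 = 0.128155
  w_II·p_II = 0.32 × 0.020708 = 0.00662657
  w_III·p_III = 0.33 × 0.010634 = 0.00350921
Evidence: 0.128155 + 0.00662657 + 0.00350921 = 0.138291
P(State I | data) ≈ 0.927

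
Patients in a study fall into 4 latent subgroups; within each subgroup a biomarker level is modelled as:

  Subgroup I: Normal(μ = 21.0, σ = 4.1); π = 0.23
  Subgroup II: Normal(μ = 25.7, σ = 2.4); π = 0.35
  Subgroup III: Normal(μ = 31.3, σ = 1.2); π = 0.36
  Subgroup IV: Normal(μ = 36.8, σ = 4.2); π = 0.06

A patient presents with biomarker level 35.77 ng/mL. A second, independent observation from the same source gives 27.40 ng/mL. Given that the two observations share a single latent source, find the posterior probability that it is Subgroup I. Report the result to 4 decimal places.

0.0216

P(component k | x) = w_k·f_k(x) / marginal(x), where marginal(x) = Σ_j w_j·f_j(x).
Since both observations come from the same component, the likelihood for component k is f_k(x₁)·f_k(x₂).
  f_I = [0.000147939] × [0.028775] = 4.25695e-06
  f_II = [2.4993e-05] × [0.129345] = 3.23271e-06
  f_III = [0.000322608] × [0.00169087] = 5.45489e-07
  f_IV = [0.0921725] × [0.00776167] = 0.000715412
Weight by the priors:
  w_I·f_I = 0.23 × 4.25695e-06 = 9.79099e-07
  w_II·f_II = 0.35 × 3.23271e-06 = 1.13145e-06
  w_III·f_III = 0.36 × 5.45489e-07 = 1.96376e-07
  w_IV·f_IV = 0.06 × 0.000715412 = 4.29247e-05
Marginal: 9.79099e-07 + 1.13145e-06 + 1.96376e-07 + 4.29247e-05 = 4.52316e-05
So the posterior for Subgroup I is 9.79099e-07 / 4.52316e-05 ≈ 0.0216.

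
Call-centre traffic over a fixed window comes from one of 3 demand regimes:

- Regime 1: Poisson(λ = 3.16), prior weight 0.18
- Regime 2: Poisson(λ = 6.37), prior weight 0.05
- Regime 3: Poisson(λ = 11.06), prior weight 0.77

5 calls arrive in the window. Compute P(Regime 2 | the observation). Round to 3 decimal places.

0.169

The responsibility of component k is π_k f_k(x) divided by Σ_j π_j f_j(x).
Component likelihoods at x = 5 calls:
  f_1 = 0.1114
  f_2 = 0.149644
  f_3 = 0.0216919
Multiply by the mixture weights:
  π_1·f_1 = 0.18 × 0.1114 = 0.0200519
  π_2·f_2 = 0.05 × 0.149644 = 0.00748221
  π_3·f_3 = 0.77 × 0.0216919 = 0.0167028
Evidence: 0.0200519 + 0.00748221 + 0.0167028 = 0.0442369
P(Regime 2 | x) ≈ 0.169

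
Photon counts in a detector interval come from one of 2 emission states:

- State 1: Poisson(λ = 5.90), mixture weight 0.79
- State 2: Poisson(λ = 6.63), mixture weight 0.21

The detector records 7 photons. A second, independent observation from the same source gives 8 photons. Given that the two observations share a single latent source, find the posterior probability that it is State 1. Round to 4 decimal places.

0.7379

Posterior ∝ prior × likelihood, so P(k | x) ∝ π_k f_k(x); normalise over all components.
Since both observations come from the same component, the likelihood for component k is f_k(x₁)·f_k(x₂).
  p_1 = [0.135268] × [0.0997604] = 0.0134944
  p_2 = [0.1475] × [0.122241] = 0.0180305
Weight by the priors:
  π_1·p_1 = 0.79 × 0.0134944 = 0.0106606
  π_2·p_2 = 0.21 × 0.0180305 = 0.0037864
Marginal: 0.0106606 + 0.0037864 = 0.014447
So the posterior for State 1 is 0.0106606 / 0.014447 ≈ 0.7379.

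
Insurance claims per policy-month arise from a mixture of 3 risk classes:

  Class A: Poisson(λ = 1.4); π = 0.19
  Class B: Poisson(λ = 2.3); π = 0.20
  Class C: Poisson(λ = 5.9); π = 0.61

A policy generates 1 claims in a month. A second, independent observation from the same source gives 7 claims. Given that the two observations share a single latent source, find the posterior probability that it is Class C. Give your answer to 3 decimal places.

0.794

Apply Bayes' rule: the posterior for each component is proportional to its prior times its likelihood at x.
Since both observations come from the same component, the likelihood for component k is f_k(x₁)·f_k(x₂).
  p_A = [e^(−1.4)·1.4^1/1! = 0.345236] × [0.000515767] = 0.000178061
  p_B = [e^(−2.3)·2.3^1/1! = 0.230595] × [0.00677309] = 0.00156184
  p_C = [e^(−5.9)·5.9^1/1! = 0.0161627] × [0.135268] = 0.0021863
Unnormalised posteriors:
  w_A·p_A = 0.19 × 0.000178061 = 3.38316e-05
  w_B·p_B = 0.20 × 0.00156184 = 0.000312369
  w_C·p_C = 0.61 × 0.0021863 = 0.00133365
Evidence: 3.38316e-05 + 0.000312369 + 0.00133365 = 0.00167985
Responsibility of Class C: 0.00133365 / 0.00167985 ≈ 0.794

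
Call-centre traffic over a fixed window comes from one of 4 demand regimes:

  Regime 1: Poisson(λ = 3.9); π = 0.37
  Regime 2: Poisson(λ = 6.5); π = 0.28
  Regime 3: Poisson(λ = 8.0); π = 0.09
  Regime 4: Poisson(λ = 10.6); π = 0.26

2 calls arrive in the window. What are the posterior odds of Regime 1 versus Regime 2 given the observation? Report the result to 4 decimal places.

The posterior odds equal the prior odds times the likelihood ratio: (π_i/π_j)·(f_i(x)/f_j(x)).
Poisson probabilities:
  p_1 = 0.15394
  p_2 = 0.0317602
  p_3 = 0.0107348
  p_4 = 0.00139978
Posterior odds = (π_1·p_1) / (π_2·p_2) = (0.37·0.15394) / (0.28·0.0317602) = 0.0569577 / 0.00889284 ≈ 6.4049

6.4049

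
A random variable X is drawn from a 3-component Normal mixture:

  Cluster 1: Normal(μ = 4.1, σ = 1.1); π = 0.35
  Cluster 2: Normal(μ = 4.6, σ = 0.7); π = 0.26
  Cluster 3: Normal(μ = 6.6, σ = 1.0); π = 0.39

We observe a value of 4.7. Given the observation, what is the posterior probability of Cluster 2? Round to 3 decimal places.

0.521

P(component k | x) = P(Z=k)·f_k(x) / marginal(x), where marginal(x) = Σ_j P(Z=j)·f_j(x).
Normal densities:
  f_1 = 0.312544
  f_2 = 0.564132
  f_3 = 0.0656158
Multiply by the mixture weights:
  P(Z=1)·f_1 = 0.35 × 0.312544 = 0.109391
  P(Z=2)·f_2 = 0.26 × 0.564132 = 0.146674
  P(Z=3)·f_3 = 0.39 × 0.0656158 = 0.0255902
Marginal: 0.109391 + 0.146674 + 0.0255902 = 0.281655
So the posterior for Cluster 2 is 0.146674 / 0.281655 ≈ 0.521.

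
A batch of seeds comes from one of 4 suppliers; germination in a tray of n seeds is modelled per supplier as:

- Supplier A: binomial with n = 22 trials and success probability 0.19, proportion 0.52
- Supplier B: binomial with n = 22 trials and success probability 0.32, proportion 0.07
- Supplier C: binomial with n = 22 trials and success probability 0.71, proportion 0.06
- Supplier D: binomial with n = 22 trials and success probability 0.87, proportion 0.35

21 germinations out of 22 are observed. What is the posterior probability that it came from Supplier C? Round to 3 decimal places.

0.005

The responsibility of component k is π_k f_k(x) divided by Σ_j π_j f_j(x).
Evaluate each component's likelihood at the observed value:
  p_A = C(22,21)·0.19^21·0.81^1 = 22·7.14209e-16·0.81 = 1.27272e-14
  p_B = C(22,21)·0.32^21·0.68^1 = 22·4.05648e-11·0.68 = 6.0685e-10
  p_C = C(22,21)·0.71^21·0.29^1 = 22·0.000752359·0.29 = 0.00480005
  p_D = C(22,21)·0.87^21·0.13^1 = 22·0.0536913·0.13 = 0.153557
Weight by the priors:
  π_A·p_A = 0.52 × 1.27272e-14 = 6.61815e-15
  π_B·p_B = 0.07 × 6.0685e-10 = 4.24795e-11
  π_C·p_C = 0.06 × 0.00480005 = 0.000288003
  π_D·p_D = 0.35 × 0.153557 = 0.053745
Normaliser: 6.61815e-15 + 4.24795e-11 + 0.000288003 + 0.053745 = 0.054033
So the posterior for Supplier C is 0.000288003 / 0.054033 ≈ 0.005.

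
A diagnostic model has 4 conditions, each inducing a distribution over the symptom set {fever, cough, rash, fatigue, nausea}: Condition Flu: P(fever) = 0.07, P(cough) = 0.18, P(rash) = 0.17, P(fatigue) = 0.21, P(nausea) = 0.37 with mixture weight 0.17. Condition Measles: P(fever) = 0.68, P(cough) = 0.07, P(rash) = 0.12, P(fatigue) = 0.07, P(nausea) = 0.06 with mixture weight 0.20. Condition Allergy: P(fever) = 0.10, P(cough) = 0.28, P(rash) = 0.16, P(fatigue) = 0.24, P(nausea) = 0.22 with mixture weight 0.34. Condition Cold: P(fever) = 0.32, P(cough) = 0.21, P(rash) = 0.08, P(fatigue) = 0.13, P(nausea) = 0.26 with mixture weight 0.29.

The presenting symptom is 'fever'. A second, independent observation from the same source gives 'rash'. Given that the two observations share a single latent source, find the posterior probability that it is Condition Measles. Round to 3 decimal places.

Posterior ∝ prior × likelihood, so P(k | x) ∝ w_k f_k(x); normalise over all components.
Since both observations come from the same component, the likelihood for component k is f_k(x₁)·f_k(x₂).
  L_Flu = [0.07] × [0.17] = 0.0119
  L_Measles = [0.68] × [0.12] = 0.0816
  L_Allergy = [0.1] × [0.16] = 0.016
  L_Cold = [0.32] × [0.08] = 0.0256
Multiply by the mixture weights:
  w_Flu·L_Flu = 0.17 × 0.0119 = 0.002023
  w_Measles·L_Measles = 0.20 × 0.0816 = 0.01632
  w_Allergy·L_Allergy = 0.34 × 0.016 = 0.00544
  w_Cold·L_Cold = 0.29 × 0.0256 = 0.007424
Sum: 0.002023 + 0.01632 + 0.00544 + 0.007424 = 0.031207
Responsibility of Condition Measles: 0.01632 / 0.031207 ≈ 0.523

0.523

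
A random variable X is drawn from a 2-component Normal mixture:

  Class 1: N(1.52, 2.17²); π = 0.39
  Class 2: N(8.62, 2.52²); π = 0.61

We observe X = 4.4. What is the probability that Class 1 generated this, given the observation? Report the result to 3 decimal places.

0.556

Apply Bayes' rule: the posterior for each component is proportional to its prior times its likelihood at x.
Normal densities:
  p_1 = 0.076201
  p_2 = 0.0389551
Unnormalised posteriors:
  w_1·p_1 = 0.39 × 0.076201 = 0.0297184
  w_2·p_2 = 0.61 × 0.0389551 = 0.0237626
Denominator: 0.0297184 + 0.0237626 = 0.053481
P(Class 1 | 4.4) = 0.0297184 / 0.053481 ≈ 0.556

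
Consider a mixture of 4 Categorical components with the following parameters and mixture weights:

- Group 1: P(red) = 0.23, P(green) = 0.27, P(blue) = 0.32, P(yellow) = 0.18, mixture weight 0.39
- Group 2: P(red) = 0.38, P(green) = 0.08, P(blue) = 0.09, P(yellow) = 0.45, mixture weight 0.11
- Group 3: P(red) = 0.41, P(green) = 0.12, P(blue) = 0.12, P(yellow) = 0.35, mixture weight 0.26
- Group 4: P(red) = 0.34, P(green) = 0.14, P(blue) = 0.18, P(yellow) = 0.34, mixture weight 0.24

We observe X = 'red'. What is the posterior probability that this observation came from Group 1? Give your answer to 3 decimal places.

By Bayes' theorem, P(k | x) = π_k f_k(x) / Σ_j π_j f_j(x).
Evaluate each component's likelihood at the observed value:
  f_1 = P(red | comp) = 0.23
  f_2 = P(red | comp) = 0.38
  f_3 = P(red | comp) = 0.41
  f_4 = P(red | comp) = 0.34
Multiply by the mixture weights:
  π_1·f_1 = 0.39 × 0.23 = 0.0897
  π_2·f_2 = 0.11 × 0.38 = 0.0418
  π_3·f_3 = 0.26 × 0.41 = 0.1066
  π_4·f_4 = 0.24 × 0.34 = 0.0816
Normaliser: 0.0897 + 0.0418 + 0.1066 + 0.0816 = 0.3197
So the posterior for Group 1 is 0.0897 / 0.3197 ≈ 0.281.

0.281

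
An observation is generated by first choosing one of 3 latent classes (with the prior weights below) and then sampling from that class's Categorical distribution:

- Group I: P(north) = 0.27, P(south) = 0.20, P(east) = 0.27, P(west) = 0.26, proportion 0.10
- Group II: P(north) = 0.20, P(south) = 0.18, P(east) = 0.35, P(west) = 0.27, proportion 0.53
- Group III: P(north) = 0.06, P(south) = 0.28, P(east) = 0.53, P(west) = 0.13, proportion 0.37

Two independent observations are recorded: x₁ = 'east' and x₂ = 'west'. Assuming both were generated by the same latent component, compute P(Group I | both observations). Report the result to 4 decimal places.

The responsibility of component k is π_k f_k(x) divided by Σ_j π_j f_j(x).
Since both observations come from the same component, the likelihood for component k is f_k(x₁)·f_k(x₂).
  L_I = [0.27] × [0.26] = 0.0702
  L_II = [0.35] × [0.27] = 0.0945
  L_III = [0.53] × [0.13] = 0.0689
Weight by the priors:
  π_I·L_I = 0.10 × 0.0702 = 0.00702
  π_II·L_II = 0.53 × 0.0945 = 0.050085
  π_III·L_III = 0.37 × 0.0689 = 0.025493
Marginal: 0.00702 + 0.050085 + 0.025493 = 0.082598
P(Group I | x₁,x₂) ≈ 0.0850

0.0850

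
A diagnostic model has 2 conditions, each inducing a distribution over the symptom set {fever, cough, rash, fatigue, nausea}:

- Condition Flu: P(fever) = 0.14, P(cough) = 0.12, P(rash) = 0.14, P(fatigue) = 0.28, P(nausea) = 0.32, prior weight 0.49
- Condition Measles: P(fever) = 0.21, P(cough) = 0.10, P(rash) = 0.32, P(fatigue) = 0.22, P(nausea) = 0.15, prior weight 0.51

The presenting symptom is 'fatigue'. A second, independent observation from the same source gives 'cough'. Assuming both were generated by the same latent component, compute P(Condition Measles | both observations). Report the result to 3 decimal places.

Posterior ∝ prior × likelihood, so P(k | x) ∝ π_k f_k(x); normalise over all components.
Since both observations come from the same component, the likelihood for component k is f_k(x₁)·f_k(x₂).
  f_Flu = [P(fatigue | comp) = 0.28] × [0.12] = 0.0336
  f_Measles = [P(fatigue | comp) = 0.22] × [0.1] = 0.022
Unnormalised posteriors:
  π_Flu·f_Flu = 0.49 × 0.0336 = 0.016464
  π_Measles·f_Measles = 0.51 × 0.022 = 0.01122
Denominator: 0.016464 + 0.01122 = 0.027684
P(Condition Measles | data) ≈ 0.405

0.405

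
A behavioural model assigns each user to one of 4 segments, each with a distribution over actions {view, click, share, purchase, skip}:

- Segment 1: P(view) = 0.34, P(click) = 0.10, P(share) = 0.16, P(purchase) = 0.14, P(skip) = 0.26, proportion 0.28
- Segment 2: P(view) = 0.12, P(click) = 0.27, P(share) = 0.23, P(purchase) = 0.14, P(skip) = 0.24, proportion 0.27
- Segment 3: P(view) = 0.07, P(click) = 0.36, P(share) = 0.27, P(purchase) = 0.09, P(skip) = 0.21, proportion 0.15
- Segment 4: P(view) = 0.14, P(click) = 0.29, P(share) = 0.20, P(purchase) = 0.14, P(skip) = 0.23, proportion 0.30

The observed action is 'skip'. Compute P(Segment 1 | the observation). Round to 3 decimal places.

Apply Bayes' rule: the posterior for each component is proportional to its prior times its likelihood at x.
Evaluate each component's likelihood at the observed value:
  L_1 = 0.26
  L_2 = 0.24
  L_3 = 0.21
  L_4 = 0.23
Unnormalised posteriors:
  π_1·L_1 = 0.28 × 0.26 = 0.0728
  π_2·L_2 = 0.27 × 0.24 = 0.0648
  π_3·L_3 = 0.15 × 0.21 = 0.0315
  π_4·L_4 = 0.30 × 0.23 = 0.069
Normaliser: 0.0728 + 0.0648 + 0.0315 + 0.069 = 0.2381
Responsibility of Segment 1: 0.0728 / 0.2381 ≈ 0.306

0.306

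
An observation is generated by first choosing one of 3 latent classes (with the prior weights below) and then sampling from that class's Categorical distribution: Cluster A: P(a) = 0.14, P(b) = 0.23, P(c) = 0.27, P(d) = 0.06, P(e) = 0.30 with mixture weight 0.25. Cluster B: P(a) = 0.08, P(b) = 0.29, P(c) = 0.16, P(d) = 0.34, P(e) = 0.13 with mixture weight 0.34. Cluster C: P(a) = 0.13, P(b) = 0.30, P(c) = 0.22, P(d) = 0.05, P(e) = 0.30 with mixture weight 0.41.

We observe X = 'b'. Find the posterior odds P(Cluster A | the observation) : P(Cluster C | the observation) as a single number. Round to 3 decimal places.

The posterior odds equal the prior odds times the likelihood ratio: (P(Z=i)/P(Z=j))·(f_i(x)/f_j(x)).
Categorical probabilities:
  f_A = 0.23
  f_B = 0.29
  f_C = 0.3
0.0575 / 0.123 ≈ 0.467

0.467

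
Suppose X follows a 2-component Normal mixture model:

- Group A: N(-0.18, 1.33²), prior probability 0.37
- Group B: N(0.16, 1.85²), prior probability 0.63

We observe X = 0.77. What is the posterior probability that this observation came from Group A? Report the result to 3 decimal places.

0.401

Posterior ∝ prior × likelihood, so P(k | x) ∝ P(Z=k) f_k(x); normalise over all components.
Evaluate each component's likelihood at the observed value:
  f_A = 0.232418
  f_B = 0.204235
Unnormalised posteriors:
  P(Z=A)·f_A = 0.37 × 0.232418 = 0.0859945
  P(Z=B)·f_B = 0.63 × 0.204235 = 0.128668
Evidence: 0.0859945 + 0.128668 = 0.214662
So the posterior for Group A is 0.0859945 / 0.214662 ≈ 0.401.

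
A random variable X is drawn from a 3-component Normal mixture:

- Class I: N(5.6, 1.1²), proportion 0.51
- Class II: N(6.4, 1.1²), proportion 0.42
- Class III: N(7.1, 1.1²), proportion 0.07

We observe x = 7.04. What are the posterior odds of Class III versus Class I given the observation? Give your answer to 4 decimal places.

0.3229

Posterior odds = (π_i f_i(x)) / (π_j f_j(x)); the normalising sum cancels.
Normal densities:
  f_I = 0.153953
  f_II = 0.306204
  f_III = 0.362136
Odds = (0.07/0.51) × (0.362136/0.153953) = 0.137255 × 2.35225 ≈ 0.3229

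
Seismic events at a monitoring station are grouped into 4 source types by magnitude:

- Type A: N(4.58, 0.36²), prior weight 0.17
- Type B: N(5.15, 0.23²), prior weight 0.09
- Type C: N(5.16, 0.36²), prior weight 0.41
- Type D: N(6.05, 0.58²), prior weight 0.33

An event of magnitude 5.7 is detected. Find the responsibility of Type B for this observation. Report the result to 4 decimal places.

0.0258

Posterior ∝ prior × likelihood, so P(k | x) ∝ π_k f_k(x); normalise over all components.
Normal densities:
  p_A = 0.00876671
  p_B = 0.0994171
  p_C = 0.359771
  p_D = 0.573334
Unnormalised posteriors:
  π_A·p_A = 0.17 × 0.00876671 = 0.00149034
  π_B·p_B = 0.09 × 0.0994171 = 0.00894754
  π_C·p_C = 0.41 × 0.359771 = 0.147506
  π_D·p_D = 0.33 × 0.573334 = 0.1892
Denominator: 0.00149034 + 0.00894754 + 0.147506 + 0.1892 = 0.347144
So the posterior for Type B is 0.00894754 / 0.347144 ≈ 0.0258.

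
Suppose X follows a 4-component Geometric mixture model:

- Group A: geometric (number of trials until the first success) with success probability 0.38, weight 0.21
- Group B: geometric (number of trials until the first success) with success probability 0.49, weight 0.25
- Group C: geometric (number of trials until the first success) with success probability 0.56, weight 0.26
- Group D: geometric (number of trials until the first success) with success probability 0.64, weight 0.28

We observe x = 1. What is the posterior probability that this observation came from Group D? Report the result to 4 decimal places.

0.3400

By Bayes' theorem, P(k | x) = w_k f_k(x) / Σ_j w_j f_j(x).
Evaluate each component's likelihood at the observed value:
  L_A = 0.38·(1−0.38)^0 = 0.38·1 = 0.38
  L_B = 0.49·(1−0.49)^0 = 0.49·1 = 0.49
  L_C = 0.56·(1−0.56)^0 = 0.56·1 = 0.56
  L_D = 0.64·(1−0.64)^0 = 0.64·1 = 0.64
Prior × likelihood for each component:
  w_A·L_A = 0.21 × 0.38 = 0.0798
  w_B·L_B = 0.25 × 0.49 = 0.1225
  w_C·L_C = 0.26 × 0.56 = 0.1456
  w_D·L_D = 0.28 × 0.64 = 0.1792
Marginal: 0.0798 + 0.1225 + 0.1456 + 0.1792 = 0.5271
P(Group D | data) ≈ 0.3400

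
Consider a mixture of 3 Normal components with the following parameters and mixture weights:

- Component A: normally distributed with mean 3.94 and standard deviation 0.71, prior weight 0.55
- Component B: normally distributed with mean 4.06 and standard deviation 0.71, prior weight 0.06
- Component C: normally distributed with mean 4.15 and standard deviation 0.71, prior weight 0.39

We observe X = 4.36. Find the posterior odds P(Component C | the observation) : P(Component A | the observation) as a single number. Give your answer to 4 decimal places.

The posterior odds equal the prior odds times the likelihood ratio: (π_i/π_j)·(f_i(x)/f_j(x)).
Component likelihoods at x = 4.36:
  p_A = 0.471699
  p_B = 0.513905
  p_C = 0.537842
Odds = (0.39/0.55) × (0.537842/0.471699) = 0.709091 × 1.14022 ≈ 0.8085

0.8085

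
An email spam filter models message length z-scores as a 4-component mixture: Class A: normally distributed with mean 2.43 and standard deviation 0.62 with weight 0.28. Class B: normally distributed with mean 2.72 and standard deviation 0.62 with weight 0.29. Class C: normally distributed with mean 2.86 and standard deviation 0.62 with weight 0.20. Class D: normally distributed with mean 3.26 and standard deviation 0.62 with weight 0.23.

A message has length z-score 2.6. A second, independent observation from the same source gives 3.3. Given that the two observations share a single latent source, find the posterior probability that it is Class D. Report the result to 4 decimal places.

0.2338

The responsibility of component k is π_k f_k(x) divided by Σ_j π_j f_j(x).
Since both observations come from the same component, the likelihood for component k is f_k(x₁)·f_k(x₂).
  f_A = [0.619716] × [0.240406] = 0.148984
  f_B = [0.631515] × [0.415419] = 0.262343
  f_C = [0.589293] × [0.500212] = 0.294771
  f_D = [0.365131] × [0.642118] = 0.234457
Unnormalised posteriors:
  π_A·f_A = 0.28 × 0.148984 = 0.0417155
  π_B·f_B = 0.29 × 0.262343 = 0.0760796
  π_C·f_C = 0.20 × 0.294771 = 0.0589542
  π_D·f_D = 0.23 × 0.234457 = 0.0539251
Evidence: 0.0417155 + 0.0760796 + 0.0589542 + 0.0539251 = 0.230674
P(Class D | x₁, x₂) = 0.0539251 / 0.230674 ≈ 0.2338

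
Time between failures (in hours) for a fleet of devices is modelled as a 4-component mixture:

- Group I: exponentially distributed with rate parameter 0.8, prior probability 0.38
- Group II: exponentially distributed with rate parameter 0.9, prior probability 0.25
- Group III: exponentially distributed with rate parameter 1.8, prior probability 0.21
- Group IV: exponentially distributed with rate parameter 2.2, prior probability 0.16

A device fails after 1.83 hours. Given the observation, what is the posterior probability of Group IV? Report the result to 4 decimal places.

Apply Bayes' rule: the posterior for each component is proportional to its prior times its likelihood at x.
Evaluate each component's likelihood at the observed value:
  f_I = 0.8·e^(−0.8·1.83) = 0.8·e^(−1.4640) = 0.185047
  f_II = 0.9·e^(−0.9·1.83) = 0.9·e^(−1.6470) = 0.173364
  f_III = 1.8·e^(−1.8·1.83) = 1.8·e^(−3.2940) = 0.0667892
  f_IV = 2.2·e^(−2.2·1.83) = 2.2·e^(−4.0260) = 0.0392603
Prior × likelihood for each component:
  π_I·f_I = 0.38 × 0.185047 = 0.070318
  π_II·f_II = 0.25 × 0.173364 = 0.0433411
  π_III·f_III = 0.21 × 0.0667892 = 0.0140257
  π_IV·f_IV = 0.16 × 0.0392603 = 0.00628164
Normaliser: 0.070318 + 0.0433411 + 0.0140257 + 0.00628164 = 0.133966
So the posterior for Group IV is 0.00628164 / 0.133966 ≈ 0.0469.

0.0469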